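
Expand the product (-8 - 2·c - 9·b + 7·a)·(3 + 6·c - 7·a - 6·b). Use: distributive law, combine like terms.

(-8 - 2·c - 9·b + 7·a)·(3 + 6·c - 7·a - 6·b)
= -24 - 48·c + 56·a + 48·b - 6·c - 12·c^2 + 14·a·c + 12·b·c - 27·b - 54·b·c + 63·a·b + 54·b^2 + 21·a + 42·a·c - 49·a^2 - 42·a·b    [distributive law]
= -24 - 54·c + 77·a + 21·b - 12·c^2 + 56·a·c - 42·b·c + 21·a·b + 54·b^2 - 49·a^2    [combine like terms]

-24 - 54·c + 77·a + 21·b - 12·c^2 + 56·a·c - 42·b·c + 21·a·b + 54·b^2 - 49·a^2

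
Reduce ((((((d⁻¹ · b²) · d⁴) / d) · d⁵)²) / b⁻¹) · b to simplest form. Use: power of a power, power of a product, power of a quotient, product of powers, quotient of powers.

((((((d⁻¹ · b²) · d⁴) / d) · d⁵)²) / b⁻¹) · b
= ((((((d⁻¹ · b²) · d⁴) / d)²) · ((d⁵)²)) / b⁻¹) · b    [power of a product]
= ((((((d⁻¹ · b²) · d⁴)²) / (d²)) · ((d⁵)²)) / b⁻¹) · b    [power of a quotient]
= ((((((d⁻¹ · b²)²) · ((d⁴)²)) / (d²)) · ((d⁵)²)) / b⁻¹) · b    [power of a product]
= (((((((d⁻¹)²) · ((b²)²)) · ((d⁴)²)) / (d²)) · ((d⁵)²)) / b⁻¹) · b    [power of a product]
= (((((d⁻² · ((b²)²)) · ((d⁴)²)) / (d²)) · ((d⁵)²)) / b⁻¹) · b    [power of a power]
= (((((d⁻² · b⁴) · ((d⁴)²)) / (d²)) · ((d⁵)²)) / b⁻¹) · b    [power of a power]
= (((((d⁻² · b⁴) · d⁸) / (d²)) · ((d⁵)²)) / b⁻¹) · b    [power of a power]
= (((((d⁻² · b⁴) · d⁸) / d²) · d¹⁰) / b⁻¹) · b    [power of a power]
= b⁶d¹⁴    [quotient of powers; product of powers]

b⁶d¹⁴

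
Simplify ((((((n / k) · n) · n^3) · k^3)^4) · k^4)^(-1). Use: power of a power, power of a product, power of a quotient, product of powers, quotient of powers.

k^(-12)n^(-20)

((((((n / k) · n) · n^3) · k^3)^4) · k^4)^(-1)
= ((((((n / k) · n) · n^3) · k^3)^4)^(-1)) · ((k^4)^(-1))    [power of a product]
= (((((n / k) · n) · n^3) · k^3)^(-4)) · ((k^4)^(-1))    [power of a power]
= (((((n / k) · n) · n^3)^(-4)) · ((k^3)^(-4))) · ((k^4)^(-1))    [power of a product]
= (((((n / k) · n)^(-4)) · ((n^3)^(-4))) · ((k^3)^(-4))) · ((k^4)^(-1))    [power of a product]
= (((((n / k)^(-4)) · (n^(-4))) · ((n^3)^(-4))) · ((k^3)^(-4))) · ((k^4)^(-1))    [power of a product]
= (((((n^(-4)) / (k^(-4))) · (n^(-4))) · ((n^3)^(-4))) · ((k^3)^(-4))) · ((k^4)^(-1))    [power of a quotient]
= ((((n^(-4) / k^(-4)) · n^(-4)) · n^(-12)) · ((k^3)^(-4))) · ((k^4)^(-1))    [power of a power]
= ((((n^(-4) / k^(-4)) · n^(-4)) · n^(-12)) · k^(-12)) · ((k^4)^(-1))    [power of a power]
= ((((n^(-4) / k^(-4)) · n^(-4)) · n^(-12)) · k^(-12)) · k^(-4)    [power of a power]
= k^(-12)n^(-20)    [quotient of powers; product of powers]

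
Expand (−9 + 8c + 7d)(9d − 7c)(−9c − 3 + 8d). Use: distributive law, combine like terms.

1164cd + 243d − 837d² − 399c² − 189c − 655c²d − 383cd² + 504c³ + 504d³

(−9 + 8c + 7d)(9d − 7c)(−9c − 3 + 8d)
= (−81d + 63c + 72cd − 56c² + 63d² − 49cd)(−9c − 3 + 8d)    [distributive law]
= (−81d + 63c + 23cd − 56c² + 63d²)(−9c − 3 + 8d)    [combine like terms]
= 729cd + 243d − 648d² − 567c² − 189c + 504cd − 207c²d − 69cd + 184cd² + 504c³ + 168c² − 448c²d − 567cd² − 189d² + 504d³    [distributive law]
= 1164cd + 243d − 837d² − 399c² − 189c − 655c²d − 383cd² + 504c³ + 504d³    [combine like terms]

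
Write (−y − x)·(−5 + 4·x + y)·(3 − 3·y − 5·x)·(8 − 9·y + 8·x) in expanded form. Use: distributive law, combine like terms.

(−y − x)·(−5 + 4·x + y)·(3 − 3·y − 5·x)·(8 − 9·y + 8·x)
= (5·y − 4·x·y − y^2 + 5·x − 4·x^2 − x·y)·(3 − 3·y − 5·x)·(8 − 9·y + 8·x)    [distributive law]
= (5·y − 5·x·y − y^2 + 5·x − 4·x^2)·(3 − 3·y − 5·x)·(8 − 9·y + 8·x)    [combine like terms]
= (15·y − 15·y^2 − 25·x·y − 15·x·y + 15·x·y^2 + 25·x^2·y − 3·y^2 + 3·y^3 + 5·x·y^2 + 15·x − 15·x·y − 25·x^2 − 12·x^2 + 12·x^2·y + 20·x^3)·(8 − 9·y + 8·x)    [distributive law]
= (15·y − 18·y^2 − 55·x·y + 20·x·y^2 + 37·x^2·y + 3·y^3 + 15·x − 37·x^2 + 20·x^3)·(8 − 9·y + 8·x)    [combine like terms]
= 120·y − 135·y^2 + 120·x·y − 144·y^2 + 162·y^3 − 144·x·y^2 − 440·x·y + 495·x·y^2 − 440·x^2·y + 160·x·y^2 − 180·x·y^3 + 160·x^2·y^2 + 296·x^2·y − 333·x^2·y^2 + 296·x^3·y + 24·y^3 − 27·y^4 + 24·x·y^3 + 120·x − 135·x·y + 120·x^2 − 296·x^2 + 333·x^2·y − 296·x^3 + 160·x^3 − 180·x^3·y + 160·x^4    [distributive law]
= 120·y − 279·y^2 − 455·x·y + 186·y^3 + 511·x·y^2 + 189·x^2·y − 156·x·y^3 − 173·x^2·y^2 + 116·x^3·y − 27·y^4 + 120·x − 176·x^2 − 136·x^3 + 160·x^4    [combine like terms]

120·y − 279·y^2 − 455·x·y + 186·y^3 + 511·x·y^2 + 189·x^2·y − 156·x·y^3 − 173·x^2·y^2 + 116·x^3·y − 27·y^4 + 120·x − 176·x^2 − 136·x^3 + 160·x^4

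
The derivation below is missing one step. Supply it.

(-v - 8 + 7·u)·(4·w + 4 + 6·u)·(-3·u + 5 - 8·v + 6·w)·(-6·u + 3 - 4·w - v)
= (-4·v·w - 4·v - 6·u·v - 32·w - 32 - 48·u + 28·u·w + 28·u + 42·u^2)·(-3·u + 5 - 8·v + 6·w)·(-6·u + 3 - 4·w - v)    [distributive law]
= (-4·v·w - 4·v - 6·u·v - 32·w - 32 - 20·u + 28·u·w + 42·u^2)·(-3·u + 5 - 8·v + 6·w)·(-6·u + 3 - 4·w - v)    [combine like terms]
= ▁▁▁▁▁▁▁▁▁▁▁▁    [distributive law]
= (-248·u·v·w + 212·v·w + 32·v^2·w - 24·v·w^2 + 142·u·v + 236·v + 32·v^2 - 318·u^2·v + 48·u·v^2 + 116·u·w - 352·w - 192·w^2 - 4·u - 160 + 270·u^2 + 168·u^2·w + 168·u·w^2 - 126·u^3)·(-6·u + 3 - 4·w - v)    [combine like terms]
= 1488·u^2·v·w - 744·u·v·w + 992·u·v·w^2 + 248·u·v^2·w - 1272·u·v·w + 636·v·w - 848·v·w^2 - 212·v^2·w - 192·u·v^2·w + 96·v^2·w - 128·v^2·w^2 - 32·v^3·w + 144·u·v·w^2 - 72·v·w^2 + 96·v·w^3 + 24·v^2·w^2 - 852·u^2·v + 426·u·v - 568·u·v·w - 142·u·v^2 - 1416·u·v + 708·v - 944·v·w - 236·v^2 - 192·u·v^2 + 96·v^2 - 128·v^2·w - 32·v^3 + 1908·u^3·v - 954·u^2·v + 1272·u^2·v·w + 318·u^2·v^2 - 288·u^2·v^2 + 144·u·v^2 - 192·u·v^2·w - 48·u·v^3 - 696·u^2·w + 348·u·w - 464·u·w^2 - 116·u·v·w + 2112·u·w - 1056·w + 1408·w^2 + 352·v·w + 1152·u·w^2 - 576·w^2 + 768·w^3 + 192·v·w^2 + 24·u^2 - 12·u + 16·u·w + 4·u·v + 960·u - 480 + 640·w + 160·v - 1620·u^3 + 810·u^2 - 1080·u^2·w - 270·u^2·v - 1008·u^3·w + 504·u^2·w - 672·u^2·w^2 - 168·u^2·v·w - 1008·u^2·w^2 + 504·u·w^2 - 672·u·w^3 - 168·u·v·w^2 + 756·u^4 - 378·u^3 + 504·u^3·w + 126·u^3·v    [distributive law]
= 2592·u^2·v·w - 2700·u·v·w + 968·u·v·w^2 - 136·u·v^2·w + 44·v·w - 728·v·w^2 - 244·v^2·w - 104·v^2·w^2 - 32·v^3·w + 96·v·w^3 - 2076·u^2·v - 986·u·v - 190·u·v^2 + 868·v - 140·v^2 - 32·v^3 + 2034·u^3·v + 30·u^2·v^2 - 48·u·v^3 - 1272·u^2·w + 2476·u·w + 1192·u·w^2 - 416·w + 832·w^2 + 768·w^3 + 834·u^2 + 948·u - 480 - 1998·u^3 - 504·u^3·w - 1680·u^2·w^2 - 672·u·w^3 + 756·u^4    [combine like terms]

After distributive law, the bracketed line is:

(12·u·v·w - 20·v·w + 32·v^2·w - 24·v·w^2 + 12·u·v - 20·v + 32·v^2 - 24·v·w + 18·u^2·v - 30·u·v + 48·u·v^2 - 36·u·v·w + 96·u·w - 160·w + 256·v·w - 192·w^2 + 96·u - 160 + 256·v - 192·w + 60·u^2 - 100·u + 160·u·v - 120·u·w - 84·u^2·w + 140·u·w - 224·u·v·w + 168·u·w^2 - 126·u^3 + 210·u^2 - 336·u^2·v + 252·u^2·w)·(-6·u + 3 - 4·w - v)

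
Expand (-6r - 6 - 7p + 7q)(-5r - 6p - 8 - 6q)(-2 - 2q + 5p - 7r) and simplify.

-606r² - 67qr² - 347pr² - 210r³ - 396pr - 137pqr + 61p²r - 492r - 18qr + 292q²r + 56p - 284pq + 376p² - 96 - 56q + 124q² - 84p²q + 210p³ + 84q³ - 210pq²

(-6r - 6 - 7p + 7q)(-5r - 6p - 8 - 6q)(-2 - 2q + 5p - 7r)
= (30r² + 36pr + 48r + 36qr + 30r + 36p + 48 + 36q + 35pr + 42p² + 56p + 42pq - 35qr - 42pq - 56q - 42q²)(-2 - 2q + 5p - 7r)    [distributive law]
= (30r² + 71pr + 78r + qr + 92p + 48 - 20q + 42p² - 42q²)(-2 - 2q + 5p - 7r)    [combine like terms]
= -60r² - 60qr² + 150pr² - 210r³ - 142pr - 142pqr + 355p²r - 497pr² - 156r - 156qr + 390pr - 546r² - 2qr - 2q²r + 5pqr - 7qr² - 184p - 184pq + 460p² - 644pr - 96 - 96q + 240p - 336r + 40q + 40q² - 100pq + 140qr - 84p² - 84p²q + 210p³ - 294p²r + 84q² + 84q³ - 210pq² + 294q²r    [distributive law]
= -606r² - 67qr² - 347pr² - 210r³ - 396pr - 137pqr + 61p²r - 492r - 18qr + 292q²r + 56p - 284pq + 376p² - 96 - 56q + 124q² - 84p²q + 210p³ + 84q³ - 210pq²    [combine like terms]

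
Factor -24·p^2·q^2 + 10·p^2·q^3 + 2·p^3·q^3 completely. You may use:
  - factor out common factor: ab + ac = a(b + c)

-24·p^2·q^2 + 10·p^2·q^3 + 2·p^3·q^3
= 2(-12·p^2·q^2 + 5·p^2·q^3 + p^3·q^3)    [factor out 2]
= 2·p^2·q^2(-12 + 5·q + p·q)    [factor out p^2·q^2]

2·p^2·q^2(-12 + 5·q + p·q)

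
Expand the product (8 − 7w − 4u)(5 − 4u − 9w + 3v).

40 − 52u − 107w + 24v + 64uw + 63w^2 − 21vw + 16u^2 − 12uv

(8 − 7w − 4u)(5 − 4u − 9w + 3v)
= 40 − 32u − 72w + 24v − 35w + 28uw + 63w^2 − 21vw − 20u + 16u^2 + 36uw − 12uv    [distributive law]
= 40 − 52u − 107w + 24v + 64uw + 63w^2 − 21vw + 16u^2 − 12uv    [combine like terms]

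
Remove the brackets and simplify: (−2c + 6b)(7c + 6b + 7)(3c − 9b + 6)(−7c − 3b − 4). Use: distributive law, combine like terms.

(−2c + 6b)(7c + 6b + 7)(3c − 9b + 6)(−7c − 3b − 4)
= (−14c² − 12bc − 14c + 42bc + 36b² + 42b)(3c − 9b + 6)(−7c − 3b − 4)    [distributive law]
= (−14c² + 30bc − 14c + 36b² + 42b)(3c − 9b + 6)(−7c − 3b − 4)    [combine like terms]
= (−42c³ + 126bc² − 84c² + 90bc² − 270b²c + 180bc − 42c² + 126bc − 84c + 108b²c − 324b³ + 216b² + 126bc − 378b² + 252b)(−7c − 3b − 4)    [distributive law]
= (−42c³ + 216bc² − 126c² − 162b²c + 432bc − 84c − 324b³ − 162b² + 252b)(−7c − 3b − 4)    [combine like terms]
= 294c⁴ + 126bc³ + 168c³ − 1512bc³ − 648b²c² − 864bc² + 882c³ + 378bc² + 504c² + 1134b²c² + 486b³c + 648b²c − 3024bc² − 1296b²c − 1728bc + 588c² + 252bc + 336c + 2268b³c + 972b⁴ + 1296b³ + 1134b²c + 486b³ + 648b² − 1764bc − 756b² − 1008b    [distributive law]
= 294c⁴ − 1386bc³ + 1050c³ + 486b²c² − 3510bc² + 1092c² + 2754b³c + 486b²c − 3240bc + 336c + 972b⁴ + 1782b³ − 108b² − 1008b    [combine like terms]

294c⁴ − 1386bc³ + 1050c³ + 486b²c² − 3510bc² + 1092c² + 2754b³c + 486b²c − 3240bc + 336c + 972b⁴ + 1782b³ − 108b² − 1008b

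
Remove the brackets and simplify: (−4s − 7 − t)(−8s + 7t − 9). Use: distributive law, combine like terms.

(−4s − 7 − t)(−8s + 7t − 9)
= 32s² − 28st + 36s + 56s − 49t + 63 + 8st − 7t² + 9t    [distributive law]
= 32s² − 20st + 92s − 40t + 63 − 7t²    [combine like terms]

32s² − 20st + 92s − 40t + 63 − 7t²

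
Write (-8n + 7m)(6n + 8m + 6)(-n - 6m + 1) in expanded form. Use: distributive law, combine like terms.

48n³ + 310mn² + 76m²n + 224mn - 48n - 336m³ - 196m² + 42m

(-8n + 7m)(6n + 8m + 6)(-n - 6m + 1)
= (-48n² - 64mn - 48n + 42mn + 56m² + 42m)(-n - 6m + 1)    [distributive law]
= (-48n² - 22mn - 48n + 56m² + 42m)(-n - 6m + 1)    [combine like terms]
= 48n³ + 288mn² - 48n² + 22mn² + 132m²n - 22mn + 48n² + 288mn - 48n - 56m²n - 336m³ + 56m² - 42mn - 252m² + 42m    [distributive law]
= 48n³ + 310mn² + 76m²n + 224mn - 48n - 336m³ - 196m² + 42m    [combine like terms]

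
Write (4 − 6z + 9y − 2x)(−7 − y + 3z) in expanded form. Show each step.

(4 − 6z + 9y − 2x)(−7 − y + 3z)
= −28 − 4y + 12z + 42z + 6yz − 18z^2 − 63y − 9y^2 + 27yz + 14x + 2xy − 6xz    [distributive law]
= −28 − 67y + 54z + 33yz − 18z^2 − 9y^2 + 14x + 2xy − 6xz    [combine like terms]

−28 − 67y + 54z + 33yz − 18z^2 − 9y^2 + 14x + 2xy − 6xz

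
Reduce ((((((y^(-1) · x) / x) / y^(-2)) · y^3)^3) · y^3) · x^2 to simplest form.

((((((y^(-1) · x) / x) / y^(-2)) · y^3)^3) · y^3) · x^2
= ((((((y^(-1) · x) / x) / y^(-2))^3) · ((y^3)^3)) · y^3) · x^2    [power of a product]
= ((((((y^(-1) · x) / x)^3) / ((y^(-2))^3)) · ((y^3)^3)) · y^3) · x^2    [power of a quotient]
= ((((((y^(-1) · x)^3) / (x^3)) / ((y^(-2))^3)) · ((y^3)^3)) · y^3) · x^2    [power of a quotient]
= (((((((y^(-1))^3) · (x^3)) / (x^3)) / ((y^(-2))^3)) · ((y^3)^3)) · y^3) · x^2    [power of a product]
= (((((y^(-3) · (x^3)) / (x^3)) / ((y^(-2))^3)) · ((y^3)^3)) · y^3) · x^2    [power of a power]
= (((((y^(-3) · x^3) / x^3) / y^(-6)) · ((y^3)^3)) · y^3) · x^2    [power of a power]
= (((((y^(-3) · x^3) / x^3) / y^(-6)) · y^9) · y^3) · x^2    [power of a power]
= x^2y^15    [quotient of powers; product of powers]

x^2y^15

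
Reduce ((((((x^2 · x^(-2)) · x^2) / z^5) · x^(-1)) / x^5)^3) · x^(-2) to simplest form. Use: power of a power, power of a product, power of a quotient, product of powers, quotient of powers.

x^(-14)z^(-15)

((((((x^2 · x^(-2)) · x^2) / z^5) · x^(-1)) / x^5)^3) · x^(-2)
= ((((((x^2 · x^(-2)) · x^2) / z^5) · x^(-1))^3) / ((x^5)^3)) · x^(-2)    [power of a quotient]
= ((((((x^2 · x^(-2)) · x^2) / z^5)^3) · ((x^(-1))^3)) / ((x^5)^3)) · x^(-2)    [power of a product]
= ((((((x^2 · x^(-2)) · x^2)^3) / ((z^5)^3)) · ((x^(-1))^3)) / ((x^5)^3)) · x^(-2)    [power of a quotient]
= ((((((x^2 · x^(-2))^3) · ((x^2)^3)) / ((z^5)^3)) · ((x^(-1))^3)) / ((x^5)^3)) · x^(-2)    [power of a product]
= (((((((x^2)^3) · ((x^(-2))^3)) · ((x^2)^3)) / ((z^5)^3)) · ((x^(-1))^3)) / ((x^5)^3)) · x^(-2)    [power of a product]
= (((((x^6 · ((x^(-2))^3)) · ((x^2)^3)) / ((z^5)^3)) · ((x^(-1))^3)) / ((x^5)^3)) · x^(-2)    [power of a power]
= (((((x^6 · x^(-6)) · ((x^2)^3)) / ((z^5)^3)) · ((x^(-1))^3)) / ((x^5)^3)) · x^(-2)    [power of a power]
= ((((x^0 · ((x^2)^3)) / ((z^5)^3)) · ((x^(-1))^3)) / ((x^5)^3)) · x^(-2)    [product of powers]
= ((((x^0 · x^6) / ((z^5)^3)) · ((x^(-1))^3)) / ((x^5)^3)) · x^(-2)    [power of a power]
= (((x^6 / ((z^5)^3)) · ((x^(-1))^3)) / ((x^5)^3)) · x^(-2)    [product of powers]
= (((x^6 / z^15) · ((x^(-1))^3)) / ((x^5)^3)) · x^(-2)    [power of a power]
= (((x^6 / z^15) · x^(-3)) / ((x^5)^3)) · x^(-2)    [power of a power]
= (((x^6 / z^15) · x^(-3)) / x^15) · x^(-2)    [power of a power]
= x^(-14)z^(-15)    [quotient of powers; product of powers]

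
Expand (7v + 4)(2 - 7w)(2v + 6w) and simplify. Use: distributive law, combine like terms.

(7v + 4)(2 - 7w)(2v + 6w)
= (14v - 49vw + 8 - 28w)(2v + 6w)    [distributive law]
= 28v^2 + 84vw - 98v^2w - 294vw^2 + 16v + 48w - 56vw - 168w^2    [distributive law]
= 28v^2 + 28vw - 98v^2w - 294vw^2 + 16v + 48w - 168w^2    [combine like terms]

28v^2 + 28vw - 98v^2w - 294vw^2 + 16v + 48w - 168w^2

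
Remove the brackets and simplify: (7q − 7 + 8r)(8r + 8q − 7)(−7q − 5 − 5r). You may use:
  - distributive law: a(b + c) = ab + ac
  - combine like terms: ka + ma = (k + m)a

(7q − 7 + 8r)(8r + 8q − 7)(−7q − 5 − 5r)
= (56qr + 56q^2 − 49q − 56r − 56q + 49 + 64r^2 + 64qr − 56r)(−7q − 5 − 5r)    [distributive law]
= (120qr + 56q^2 − 105q − 112r + 49 + 64r^2)(−7q − 5 − 5r)    [combine like terms]
= −840q^2r − 600qr − 600qr^2 − 392q^3 − 280q^2 − 280q^2r + 735q^2 + 525q + 525qr + 784qr + 560r + 560r^2 − 343q − 245 − 245r − 448qr^2 − 320r^2 − 320r^3    [distributive law]
= −1120q^2r + 709qr − 1048qr^2 − 392q^3 + 455q^2 + 182q + 315r + 240r^2 − 245 − 320r^3    [combine like terms]

−1120q^2r + 709qr − 1048qr^2 − 392q^3 + 455q^2 + 182q + 315r + 240r^2 − 245 − 320r^3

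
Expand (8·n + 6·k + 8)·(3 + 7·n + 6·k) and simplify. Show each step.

80·n + 56·n^2 + 90·k·n + 66·k + 36·k^2 + 24

(8·n + 6·k + 8)·(3 + 7·n + 6·k)
= 24·n + 56·n^2 + 48·k·n + 18·k + 42·k·n + 36·k^2 + 24 + 56·n + 48·k    [distributive law]
= 80·n + 56·n^2 + 90·k·n + 66·k + 36·k^2 + 24    [combine like terms]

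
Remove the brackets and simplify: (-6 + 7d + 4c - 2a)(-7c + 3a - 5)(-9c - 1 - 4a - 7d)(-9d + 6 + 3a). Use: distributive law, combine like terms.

(-6 + 7d + 4c - 2a)(-7c + 3a - 5)(-9c - 1 - 4a - 7d)(-9d + 6 + 3a)
= (42c - 18a + 30 - 49cd + 21ad - 35d - 28c² + 12ac - 20c + 14ac - 6a² + 10a)(-9c - 1 - 4a - 7d)(-9d + 6 + 3a)    [distributive law]
= (22c - 8a + 30 - 49cd + 21ad - 35d - 28c² + 26ac - 6a²)(-9c - 1 - 4a - 7d)(-9d + 6 + 3a)    [combine like terms]
= (-198c² - 22c - 88ac - 154cd + 72ac + 8a + 32a² + 56ad - 270c - 30 - 120a - 210d + 441c²d + 49cd + 196acd + 343cd² - 189acd - 21ad - 84a²d - 147ad² + 315cd + 35d + 140ad + 245d² + 252c³ + 28c² + 112ac² + 196c²d - 234ac² - 26ac - 104a²c - 182acd + 54a²c + 6a² + 24a³ + 42a²d)(-9d + 6 + 3a)    [distributive law]
= (-170c² - 292c - 42ac + 210cd - 112a + 38a² + 175ad - 30 - 175d + 637c²d - 175acd + 343cd² - 42a²d - 147ad² + 245d² + 252c³ - 122ac² - 50a²c + 24a³)(-9d + 6 + 3a)    [combine like terms]
= 1530c²d - 1020c² - 510ac² + 2628cd - 1752c - 876ac + 378acd - 252ac - 126a²c - 1890cd² + 1260cd + 630acd + 1008ad - 672a - 336a² - 342a²d + 228a² + 114a³ - 1575ad² + 1050ad + 525a²d + 270d - 180 - 90a + 1575d² - 1050d - 525ad - 5733c²d² + 3822c²d + 1911ac²d + 1575acd² - 1050acd - 525a²cd - 3087cd³ + 2058cd² + 1029acd² + 378a²d² - 252a²d - 126a³d + 1323ad³ - 882ad² - 441a²d² - 2205d³ + 1470d² + 735ad² - 2268c³d + 1512c³ + 756ac³ + 1098ac²d - 732ac² - 366a²c² + 450a²cd - 300a²c - 150a³c - 216a³d + 144a³ + 72a⁴    [distributive law]
= 5352c²d - 1020c² - 1242ac² + 3888cd - 1752c - 1128ac - 42acd - 426a²c + 168cd² + 1533ad - 762a - 108a² - 69a²d + 258a³ - 1722ad² - 780d - 180 + 3045d² - 5733c²d² + 3009ac²d + 2604acd² - 75a²cd - 3087cd³ - 63a²d² - 342a³d + 1323ad³ - 2205d³ - 2268c³d + 1512c³ + 756ac³ - 366a²c² - 150a³c + 72a⁴    [combine like terms]

5352c²d - 1020c² - 1242ac² + 3888cd - 1752c - 1128ac - 42acd - 426a²c + 168cd² + 1533ad - 762a - 108a² - 69a²d + 258a³ - 1722ad² - 780d - 180 + 3045d² - 5733c²d² + 3009ac²d + 2604acd² - 75a²cd - 3087cd³ - 63a²d² - 342a³d + 1323ad³ - 2205d³ - 2268c³d + 1512c³ + 756ac³ - 366a²c² - 150a³c + 72a⁴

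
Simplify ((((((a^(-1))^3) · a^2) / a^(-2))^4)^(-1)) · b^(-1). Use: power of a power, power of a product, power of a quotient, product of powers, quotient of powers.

a^(-4)·b^(-1)

((((((a^(-1))^3) · a^2) / a^(-2))^4)^(-1)) · b^(-1)
= (((((a^(-1))^3) · a^2) / a^(-2))^(-4)) · b^(-1)    [power of a power]
= (((((a^(-1))^3) · a^2)^(-4)) / ((a^(-2))^(-4))) · b^(-1)    [power of a quotient]
= (((((a^(-1))^3)^(-4)) · ((a^2)^(-4))) / ((a^(-2))^(-4))) · b^(-1)    [power of a product]
= ((((a^(-1))^(-12)) · ((a^2)^(-4))) / ((a^(-2))^(-4))) · b^(-1)    [power of a power]
= ((a^12 · ((a^2)^(-4))) / ((a^(-2))^(-4))) · b^(-1)    [power of a power]
= ((a^12 · a^(-8)) / ((a^(-2))^(-4))) · b^(-1)    [power of a power]
= (a^4 / ((a^(-2))^(-4))) · b^(-1)    [product of powers]
= (a^4 / a^8) · b^(-1)    [power of a power]
= a^(-4) · b^(-1)    [quotient of powers]
= a^(-4)·b^(-1)    [rearrange]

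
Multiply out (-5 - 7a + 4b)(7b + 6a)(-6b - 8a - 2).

154b^2 + 510ab + 70b + 324a^2 + 60a - 74ab^2 + 452a^2b + 336a^3 - 168b^3

(-5 - 7a + 4b)(7b + 6a)(-6b - 8a - 2)
= (-35b - 30a - 49ab - 42a^2 + 28b^2 + 24ab)(-6b - 8a - 2)    [distributive law]
= (-35b - 30a - 25ab - 42a^2 + 28b^2)(-6b - 8a - 2)    [combine like terms]
= 210b^2 + 280ab + 70b + 180ab + 240a^2 + 60a + 150ab^2 + 200a^2b + 50ab + 252a^2b + 336a^3 + 84a^2 - 168b^3 - 224ab^2 - 56b^2    [distributive law]
= 154b^2 + 510ab + 70b + 324a^2 + 60a - 74ab^2 + 452a^2b + 336a^3 - 168b^3    [combine like terms]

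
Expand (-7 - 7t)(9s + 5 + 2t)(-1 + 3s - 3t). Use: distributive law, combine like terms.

-42s - 189s^2 + 105st + 35 + 154t + 161t^2 - 189s^2t + 147st^2 + 42t^3

(-7 - 7t)(9s + 5 + 2t)(-1 + 3s - 3t)
= (-63s - 35 - 14t - 63st - 35t - 14t^2)(-1 + 3s - 3t)    [distributive law]
= (-63s - 35 - 49t - 63st - 14t^2)(-1 + 3s - 3t)    [combine like terms]
= 63s - 189s^2 + 189st + 35 - 105s + 105t + 49t - 147st + 147t^2 + 63st - 189s^2t + 189st^2 + 14t^2 - 42st^2 + 42t^3    [distributive law]
= -42s - 189s^2 + 105st + 35 + 154t + 161t^2 - 189s^2t + 147st^2 + 42t^3    [combine like terms]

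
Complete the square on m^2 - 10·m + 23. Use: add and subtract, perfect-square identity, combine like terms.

m^2 - 10·m + 23
= m^2 - 10·m + 25 - 25 + 23    [add and subtract 25]
= (m - 5)^2 - 25 + 23    [perfect-square identity]
= (m - 5)^2 - 2    [combine constants]

(m - 5)^2 - 2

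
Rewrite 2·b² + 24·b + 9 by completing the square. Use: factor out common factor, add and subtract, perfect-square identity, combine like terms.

2·b² + 24·b + 9
= 2(b² + 12·b) + 9    [factor out 2 from the b-terms]
= 2(b² + 12·b + 36 − 36) + 9    [add and subtract 36 inside the bracket]
= 2(b + 6)² − 72 + 9    [perfect-square identity]
= 2(b + 6)² − 63    [combine constants]

2(b + 6)² − 63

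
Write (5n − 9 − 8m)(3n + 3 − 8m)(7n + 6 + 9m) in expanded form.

(5n − 9 − 8m)(3n + 3 − 8m)(7n + 6 + 9m)
= (15n^2 + 15n − 40mn − 27n − 27 + 72m − 24mn − 24m + 64m^2)(7n + 6 + 9m)    [distributive law]
= (15n^2 − 12n − 64mn − 27 + 48m + 64m^2)(7n + 6 + 9m)    [combine like terms]
= 105n^3 + 90n^2 + 135mn^2 − 84n^2 − 72n − 108mn − 448mn^2 − 384mn − 576m^2n − 189n − 162 − 243m + 336mn + 288m + 432m^2 + 448m^2n + 384m^2 + 576m^3    [distributive law]
= 105n^3 + 6n^2 − 313mn^2 − 261n − 156mn − 128m^2n − 162 + 45m + 816m^2 + 576m^3    [combine like terms]

105n^3 + 6n^2 − 313mn^2 − 261n − 156mn − 128m^2n − 162 + 45m + 816m^2 + 576m^3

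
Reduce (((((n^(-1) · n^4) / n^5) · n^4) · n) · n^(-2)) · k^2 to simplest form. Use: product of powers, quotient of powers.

(((((n^(-1) · n^4) / n^5) · n^4) · n) · n^(-2)) · k^2
= ((((n^3 / n^5) · n^4) · n) · n^(-2)) · k^2    [product of powers]
= (((n^(-2) · n^4) · n) · n^(-2)) · k^2    [quotient of powers]
= ((n^2 · n) · n^(-2)) · k^2    [product of powers]
= (n^3 · n^(-2)) · k^2    [product of powers]
= n · k^2    [product of powers]
= k^2n    [rearrange]

k^2n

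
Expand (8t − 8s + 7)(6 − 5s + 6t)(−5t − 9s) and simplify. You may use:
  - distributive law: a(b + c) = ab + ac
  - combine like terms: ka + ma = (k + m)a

−450t² − 395st + 8st² + 592s²t − 240t³ + 747s² − 360s³ − 210t − 378s

(8t − 8s + 7)(6 − 5s + 6t)(−5t − 9s)
= (48t − 40st + 48t² − 48s + 40s² − 48st + 42 − 35s + 42t)(−5t − 9s)    [distributive law]
= (90t − 88st + 48t² − 83s + 40s² + 42)(−5t − 9s)    [combine like terms]
= −450t² − 810st + 440st² + 792s²t − 240t³ − 432st² + 415st + 747s² − 200s²t − 360s³ − 210t − 378s    [distributive law]
= −450t² − 395st + 8st² + 592s²t − 240t³ + 747s² − 360s³ − 210t − 378s    [combine like terms]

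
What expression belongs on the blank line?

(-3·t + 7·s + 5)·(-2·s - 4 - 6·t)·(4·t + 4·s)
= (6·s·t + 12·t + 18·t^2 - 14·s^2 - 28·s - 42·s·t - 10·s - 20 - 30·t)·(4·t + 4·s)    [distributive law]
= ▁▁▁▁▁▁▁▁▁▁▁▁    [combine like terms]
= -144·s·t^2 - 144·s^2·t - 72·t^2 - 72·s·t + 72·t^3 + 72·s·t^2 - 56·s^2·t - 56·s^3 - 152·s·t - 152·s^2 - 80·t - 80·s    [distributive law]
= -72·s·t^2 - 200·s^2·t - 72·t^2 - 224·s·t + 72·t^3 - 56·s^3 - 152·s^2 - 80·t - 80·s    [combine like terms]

Applying combine like terms to the line above:

(-36·s·t - 18·t + 18·t^2 - 14·s^2 - 38·s - 20)·(4·t + 4·s)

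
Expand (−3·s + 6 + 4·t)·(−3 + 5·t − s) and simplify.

(−3·s + 6 + 4·t)·(−3 + 5·t − s)
= 9·s − 15·s·t + 3·s^2 − 18 + 30·t − 6·s − 12·t + 20·t^2 − 4·s·t    [distributive law]
= 3·s − 19·s·t + 3·s^2 − 18 + 18·t + 20·t^2    [combine like terms]

3·s − 19·s·t + 3·s^2 − 18 + 18·t + 20·t^2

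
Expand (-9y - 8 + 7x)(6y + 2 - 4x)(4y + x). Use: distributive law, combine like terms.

-216y^3 + 258xy^2 - 264y^2 + 118xy - 34x^2y - 64y - 16x + 46x^2 - 28x^3

(-9y - 8 + 7x)(6y + 2 - 4x)(4y + x)
= (-54y^2 - 18y + 36xy - 48y - 16 + 32x + 42xy + 14x - 28x^2)(4y + x)    [distributive law]
= (-54y^2 - 66y + 78xy - 16 + 46x - 28x^2)(4y + x)    [combine like terms]
= -216y^3 - 54xy^2 - 264y^2 - 66xy + 312xy^2 + 78x^2y - 64y - 16x + 184xy + 46x^2 - 112x^2y - 28x^3    [distributive law]
= -216y^3 + 258xy^2 - 264y^2 + 118xy - 34x^2y - 64y - 16x + 46x^2 - 28x^3    [combine like terms]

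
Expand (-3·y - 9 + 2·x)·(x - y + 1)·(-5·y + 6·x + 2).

43·x·y^2 - 40·x^2·y + 61·x·y - 15·y^3 - 24·y^2 + 57·y - 38·x^2 - 68·x - 18 + 12·x^3

(-3·y - 9 + 2·x)·(x - y + 1)·(-5·y + 6·x + 2)
= (-3·x·y + 3·y^2 - 3·y - 9·x + 9·y - 9 + 2·x^2 - 2·x·y + 2·x)·(-5·y + 6·x + 2)    [distributive law]
= (-5·x·y + 3·y^2 + 6·y - 7·x - 9 + 2·x^2)·(-5·y + 6·x + 2)    [combine like terms]
= 25·x·y^2 - 30·x^2·y - 10·x·y - 15·y^3 + 18·x·y^2 + 6·y^2 - 30·y^2 + 36·x·y + 12·y + 35·x·y - 42·x^2 - 14·x + 45·y - 54·x - 18 - 10·x^2·y + 12·x^3 + 4·x^2    [distributive law]
= 43·x·y^2 - 40·x^2·y + 61·x·y - 15·y^3 - 24·y^2 + 57·y - 38·x^2 - 68·x - 18 + 12·x^3    [combine like terms]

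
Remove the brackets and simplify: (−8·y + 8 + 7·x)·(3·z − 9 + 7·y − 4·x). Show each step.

(−8·y + 8 + 7·x)·(3·z − 9 + 7·y − 4·x)
= −24·y·z + 72·y − 56·y² + 32·x·y + 24·z − 72 + 56·y − 32·x + 21·x·z − 63·x + 49·x·y − 28·x²    [distributive law]
= −24·y·z + 128·y − 56·y² + 81·x·y + 24·z − 72 − 95·x + 21·x·z − 28·x²    [combine like terms]

−24·y·z + 128·y − 56·y² + 81·x·y + 24·z − 72 − 95·x + 21·x·z − 28·x²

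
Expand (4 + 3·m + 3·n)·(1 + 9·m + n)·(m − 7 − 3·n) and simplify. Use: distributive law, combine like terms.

−269·m − 28 − 61·n − 150·m^2 − 320·m·n − 42·n^2 + 27·m^3 − 51·m^2·n − 87·m·n^2 − 9·n^3

(4 + 3·m + 3·n)·(1 + 9·m + n)·(m − 7 − 3·n)
= (4 + 36·m + 4·n + 3·m + 27·m^2 + 3·m·n + 3·n + 27·m·n + 3·n^2)·(m − 7 − 3·n)    [distributive law]
= (4 + 39·m + 7·n + 27·m^2 + 30·m·n + 3·n^2)·(m − 7 − 3·n)    [combine like terms]
= 4·m − 28 − 12·n + 39·m^2 − 273·m − 117·m·n + 7·m·n − 49·n − 21·n^2 + 27·m^3 − 189·m^2 − 81·m^2·n + 30·m^2·n − 210·m·n − 90·m·n^2 + 3·m·n^2 − 21·n^2 − 9·n^3    [distributive law]
= −269·m − 28 − 61·n − 150·m^2 − 320·m·n − 42·n^2 + 27·m^3 − 51·m^2·n − 87·m·n^2 − 9·n^3    [combine like terms]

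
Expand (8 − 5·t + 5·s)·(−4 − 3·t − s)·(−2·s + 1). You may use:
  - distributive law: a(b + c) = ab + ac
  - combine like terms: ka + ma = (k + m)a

(8 − 5·t + 5·s)·(−4 − 3·t − s)·(−2·s + 1)
= (−32 − 24·t − 8·s + 20·t + 15·t^2 + 5·s·t − 20·s − 15·s·t − 5·s^2)·(−2·s + 1)    [distributive law]
= (−32 − 4·t − 28·s + 15·t^2 − 10·s·t − 5·s^2)·(−2·s + 1)    [combine like terms]
= 64·s − 32 + 8·s·t − 4·t + 56·s^2 − 28·s − 30·s·t^2 + 15·t^2 + 20·s^2·t − 10·s·t + 10·s^3 − 5·s^2    [distributive law]
= 36·s − 32 − 2·s·t − 4·t + 51·s^2 − 30·s·t^2 + 15·t^2 + 20·s^2·t + 10·s^3    [combine like terms]

36·s − 32 − 2·s·t − 4·t + 51·s^2 − 30·s·t^2 + 15·t^2 + 20·s^2·t + 10·s^3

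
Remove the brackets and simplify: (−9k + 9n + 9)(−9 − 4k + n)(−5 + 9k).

(−9k + 9n + 9)(−9 − 4k + n)(−5 + 9k)
= (81k + 36k^2 − 9kn − 81n − 36kn + 9n^2 − 81 − 36k + 9n)(−5 + 9k)    [distributive law]
= (45k + 36k^2 − 45kn − 72n + 9n^2 − 81)(−5 + 9k)    [combine like terms]
= −225k + 405k^2 − 180k^2 + 324k^3 + 225kn − 405k^2n + 360n − 648kn − 45n^2 + 81kn^2 + 405 − 729k    [distributive law]
= −954k + 225k^2 + 324k^3 − 423kn − 405k^2n + 360n − 45n^2 + 81kn^2 + 405    [combine like terms]

−954k + 225k^2 + 324k^3 − 423kn − 405k^2n + 360n − 45n^2 + 81kn^2 + 405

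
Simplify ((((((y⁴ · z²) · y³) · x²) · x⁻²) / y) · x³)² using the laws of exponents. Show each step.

x⁶·y¹²·z⁴

((((((y⁴ · z²) · y³) · x²) · x⁻²) / y) · x³)²
= ((((((y⁴ · z²) · y³) · x²) · x⁻²) / y)²) · ((x³)²)    [power of a product]
= ((((((y⁴ · z²) · y³) · x²) · x⁻²)²) / (y²)) · ((x³)²)    [power of a quotient]
= ((((((y⁴ · z²) · y³) · x²)²) · ((x⁻²)²)) / (y²)) · ((x³)²)    [power of a product]
= ((((((y⁴ · z²) · y³)²) · ((x²)²)) · ((x⁻²)²)) / (y²)) · ((x³)²)    [power of a product]
= ((((((y⁴ · z²)²) · ((y³)²)) · ((x²)²)) · ((x⁻²)²)) / (y²)) · ((x³)²)    [power of a product]
= (((((((y⁴)²) · ((z²)²)) · ((y³)²)) · ((x²)²)) · ((x⁻²)²)) / (y²)) · ((x³)²)    [power of a product]
= (((((y⁸ · ((z²)²)) · ((y³)²)) · ((x²)²)) · ((x⁻²)²)) / (y²)) · ((x³)²)    [power of a power]
= (((((y⁸ · z⁴) · ((y³)²)) · ((x²)²)) · ((x⁻²)²)) / (y²)) · ((x³)²)    [power of a power]
= (((((y⁸ · z⁴) · y⁶) · ((x²)²)) · ((x⁻²)²)) / (y²)) · ((x³)²)    [power of a power]
= (((((y⁸ · z⁴) · y⁶) · x⁴) · ((x⁻²)²)) / (y²)) · ((x³)²)    [power of a power]
= (((((y⁸ · z⁴) · y⁶) · x⁴) · x⁻⁴) / (y²)) · ((x³)²)    [power of a power]
= (((((y⁸ · z⁴) · y⁶) · x⁴) · x⁻⁴) / y²) · x⁶    [power of a power]
= x⁶·y¹²·z⁴    [quotient of powers; product of powers]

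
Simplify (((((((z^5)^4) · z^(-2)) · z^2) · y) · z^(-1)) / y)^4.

(((((((z^5)^4) · z^(-2)) · z^2) · y) · z^(-1)) / y)^4
= (((((((z^5)^4) · z^(-2)) · z^2) · y) · z^(-1))^4) / (y^4)    [power of a quotient]
= (((((((z^5)^4) · z^(-2)) · z^2) · y)^4) · ((z^(-1))^4)) / (y^4)    [power of a product]
= (((((((z^5)^4) · z^(-2)) · z^2)^4) · (y^4)) · ((z^(-1))^4)) / (y^4)    [power of a product]
= (((((((z^5)^4) · z^(-2))^4) · ((z^2)^4)) · (y^4)) · ((z^(-1))^4)) / (y^4)    [power of a product]
= (((((((z^5)^4)^4) · ((z^(-2))^4)) · ((z^2)^4)) · (y^4)) · ((z^(-1))^4)) / (y^4)    [power of a product]
= ((((((z^5)^16) · ((z^(-2))^4)) · ((z^2)^4)) · (y^4)) · ((z^(-1))^4)) / (y^4)    [power of a power]
= ((((z^80 · ((z^(-2))^4)) · ((z^2)^4)) · (y^4)) · ((z^(-1))^4)) / (y^4)    [power of a power]
= ((((z^80 · z^(-8)) · ((z^2)^4)) · (y^4)) · ((z^(-1))^4)) / (y^4)    [power of a power]
= (((z^72 · ((z^2)^4)) · (y^4)) · ((z^(-1))^4)) / (y^4)    [product of powers]
= (((z^72 · z^8) · (y^4)) · ((z^(-1))^4)) / (y^4)    [power of a power]
= ((z^80 · (y^4)) · ((z^(-1))^4)) / (y^4)    [product of powers]
= ((z^80 · y^4) · z^(-4)) / (y^4)    [power of a power]
= z^76    [quotient of powers; product of powers]

z^76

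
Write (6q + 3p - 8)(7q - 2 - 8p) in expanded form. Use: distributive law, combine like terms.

42q² - 68q - 27pq + 58p - 24p² + 16

(6q + 3p - 8)(7q - 2 - 8p)
= 42q² - 12q - 48pq + 21pq - 6p - 24p² - 56q + 16 + 64p    [distributive law]
= 42q² - 68q - 27pq + 58p - 24p² + 16    [combine like terms]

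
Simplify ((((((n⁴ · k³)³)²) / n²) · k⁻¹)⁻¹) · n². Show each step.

((((((n⁴ · k³)³)²) / n²) · k⁻¹)⁻¹) · n²
= ((((((n⁴ · k³)³)²) / n²)⁻¹) · ((k⁻¹)⁻¹)) · n²    [power of a product]
= ((((((n⁴ · k³)³)²)⁻¹) / ((n²)⁻¹)) · ((k⁻¹)⁻¹)) · n²    [power of a quotient]
= (((((n⁴ · k³)³)⁻²) / ((n²)⁻¹)) · ((k⁻¹)⁻¹)) · n²    [power of a power]
= ((((n⁴ · k³)⁻⁶) / ((n²)⁻¹)) · ((k⁻¹)⁻¹)) · n²    [power of a power]
= (((((n⁴)⁻⁶) · ((k³)⁻⁶)) / ((n²)⁻¹)) · ((k⁻¹)⁻¹)) · n²    [power of a product]
= (((n⁻²⁴ · ((k³)⁻⁶)) / ((n²)⁻¹)) · ((k⁻¹)⁻¹)) · n²    [power of a power]
= (((n⁻²⁴ · k⁻¹⁸) / ((n²)⁻¹)) · ((k⁻¹)⁻¹)) · n²    [power of a power]
= (((n⁻²⁴ · k⁻¹⁸) / n⁻²) · ((k⁻¹)⁻¹)) · n²    [power of a power]
= (((n⁻²⁴ · k⁻¹⁸) / n⁻²) · k) · n²    [power of a power]
= k⁻¹⁷n⁻²⁰    [quotient of powers; product of powers]

k⁻¹⁷n⁻²⁰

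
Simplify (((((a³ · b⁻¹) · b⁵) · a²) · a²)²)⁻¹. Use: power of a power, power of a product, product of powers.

a⁻¹⁴b⁻⁸

(((((a³ · b⁻¹) · b⁵) · a²) · a²)²)⁻¹
= ((((a³ · b⁻¹) · b⁵) · a²) · a²)⁻²    [power of a power]
= ((((a³ · b⁻¹) · b⁵) · a²)⁻²) · ((a²)⁻²)    [power of a product]
= ((((a³ · b⁻¹) · b⁵)⁻²) · ((a²)⁻²)) · ((a²)⁻²)    [power of a product]
= ((((a³ · b⁻¹)⁻²) · ((b⁵)⁻²)) · ((a²)⁻²)) · ((a²)⁻²)    [power of a product]
= (((((a³)⁻²) · ((b⁻¹)⁻²)) · ((b⁵)⁻²)) · ((a²)⁻²)) · ((a²)⁻²)    [power of a product]
= (((a⁻⁶ · ((b⁻¹)⁻²)) · ((b⁵)⁻²)) · ((a²)⁻²)) · ((a²)⁻²)    [power of a power]
= (((a⁻⁶ · b²) · ((b⁵)⁻²)) · ((a²)⁻²)) · ((a²)⁻²)    [power of a power]
= (((a⁻⁶ · b²) · b⁻¹⁰) · ((a²)⁻²)) · ((a²)⁻²)    [power of a power]
= (((a⁻⁶ · b²) · b⁻¹⁰) · a⁻⁴) · ((a²)⁻²)    [power of a power]
= (((a⁻⁶ · b²) · b⁻¹⁰) · a⁻⁴) · a⁻⁴    [power of a power]
= a⁻¹⁴b⁻⁸    [product of powers]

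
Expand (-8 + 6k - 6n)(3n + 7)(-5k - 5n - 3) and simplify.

66kn + 384n^2 + 478n + 154k + 168 - 90k^2n - 210k^2 + 90n^3

(-8 + 6k - 6n)(3n + 7)(-5k - 5n - 3)
= (-24n - 56 + 18kn + 42k - 18n^2 - 42n)(-5k - 5n - 3)    [distributive law]
= (-66n - 56 + 18kn + 42k - 18n^2)(-5k - 5n - 3)    [combine like terms]
= 330kn + 330n^2 + 198n + 280k + 280n + 168 - 90k^2n - 90kn^2 - 54kn - 210k^2 - 210kn - 126k + 90kn^2 + 90n^3 + 54n^2    [distributive law]
= 66kn + 384n^2 + 478n + 154k + 168 - 90k^2n - 210k^2 + 90n^3    [combine like terms]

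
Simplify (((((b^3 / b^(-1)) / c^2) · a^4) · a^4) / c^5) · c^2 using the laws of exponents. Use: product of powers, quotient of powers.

a^8b^4c^(-5)

(((((b^3 / b^(-1)) / c^2) · a^4) · a^4) / c^5) · c^2
= ((((b^4 / c^2) · a^4) · a^4) / c^5) · c^2    [quotient of powers]
= a^8b^4c^(-5)    [quotient of powers; product of powers]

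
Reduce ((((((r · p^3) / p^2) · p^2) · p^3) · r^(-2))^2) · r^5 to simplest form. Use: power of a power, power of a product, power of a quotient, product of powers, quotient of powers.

((((((r · p^3) / p^2) · p^2) · p^3) · r^(-2))^2) · r^5
= ((((((r · p^3) / p^2) · p^2) · p^3)^2) · ((r^(-2))^2)) · r^5    [power of a product]
= ((((((r · p^3) / p^2) · p^2)^2) · ((p^3)^2)) · ((r^(-2))^2)) · r^5    [power of a product]
= ((((((r · p^3) / p^2)^2) · ((p^2)^2)) · ((p^3)^2)) · ((r^(-2))^2)) · r^5    [power of a product]
= ((((((r · p^3)^2) / ((p^2)^2)) · ((p^2)^2)) · ((p^3)^2)) · ((r^(-2))^2)) · r^5    [power of a quotient]
= ((((((r^2) · ((p^3)^2)) / ((p^2)^2)) · ((p^2)^2)) · ((p^3)^2)) · ((r^(-2))^2)) · r^5    [power of a product]
= (((((r^2 · p^6) / ((p^2)^2)) · ((p^2)^2)) · ((p^3)^2)) · ((r^(-2))^2)) · r^5    [power of a power]
= (((((r^2 · p^6) / p^4) · ((p^2)^2)) · ((p^3)^2)) · ((r^(-2))^2)) · r^5    [power of a power]
= (((((r^2 · p^6) / p^4) · p^4) · ((p^3)^2)) · ((r^(-2))^2)) · r^5    [power of a power]
= (((((r^2 · p^6) / p^4) · p^4) · p^6) · ((r^(-2))^2)) · r^5    [power of a power]
= (((((r^2 · p^6) / p^4) · p^4) · p^6) · r^(-4)) · r^5    [power of a power]
= p^12·r^3    [quotient of powers; product of powers]

p^12·r^3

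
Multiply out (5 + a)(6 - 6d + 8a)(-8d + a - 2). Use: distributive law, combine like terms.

(5 + a)(6 - 6d + 8a)(-8d + a - 2)
= (30 - 30d + 40a + 6a - 6ad + 8a^2)(-8d + a - 2)    [distributive law]
= (30 - 30d + 46a - 6ad + 8a^2)(-8d + a - 2)    [combine like terms]
= -240d + 30a - 60 + 240d^2 - 30ad + 60d - 368ad + 46a^2 - 92a + 48ad^2 - 6a^2d + 12ad - 64a^2d + 8a^3 - 16a^2    [distributive law]
= -180d - 62a - 60 + 240d^2 - 386ad + 30a^2 + 48ad^2 - 70a^2d + 8a^3    [combine like terms]

-180d - 62a - 60 + 240d^2 - 386ad + 30a^2 + 48ad^2 - 70a^2d + 8a^3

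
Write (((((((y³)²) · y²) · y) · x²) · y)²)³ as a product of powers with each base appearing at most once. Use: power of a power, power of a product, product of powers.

(((((((y³)²) · y²) · y) · x²) · y)²)³
= ((((((y³)²) · y²) · y) · x²) · y)⁶    [power of a power]
= ((((((y³)²) · y²) · y) · x²)⁶) · (y⁶)    [power of a product]
= ((((((y³)²) · y²) · y)⁶) · ((x²)⁶)) · (y⁶)    [power of a product]
= ((((((y³)²) · y²)⁶) · (y⁶)) · ((x²)⁶)) · (y⁶)    [power of a product]
= ((((((y³)²)⁶) · ((y²)⁶)) · (y⁶)) · ((x²)⁶)) · (y⁶)    [power of a product]
= (((((y³)¹²) · ((y²)⁶)) · (y⁶)) · ((x²)⁶)) · (y⁶)    [power of a power]
= (((y³⁶ · ((y²)⁶)) · (y⁶)) · ((x²)⁶)) · (y⁶)    [power of a power]
= (((y³⁶ · y¹²) · (y⁶)) · ((x²)⁶)) · (y⁶)    [power of a power]
= ((y⁴⁸ · (y⁶)) · ((x²)⁶)) · (y⁶)    [product of powers]
= (y⁵⁴ · ((x²)⁶)) · (y⁶)    [product of powers]
= (y⁵⁴ · x¹²) · (y⁶)    [power of a power]
= x¹²y⁶⁰    [product of powers]

x¹²y⁶⁰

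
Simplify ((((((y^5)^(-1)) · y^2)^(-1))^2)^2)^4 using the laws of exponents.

((((((y^5)^(-1)) · y^2)^(-1))^2)^2)^4
= (((((y^5)^(-1)) · y^2)^(-1))^2)^8    [power of a power]
= ((((y^5)^(-1)) · y^2)^(-1))^16    [power of a power]
= (((y^5)^(-1)) · y^2)^(-16)    [power of a power]
= (((y^5)^(-1))^(-16)) · ((y^2)^(-16))    [power of a product]
= ((y^5)^16) · ((y^2)^(-16))    [power of a power]
= y^80 · ((y^2)^(-16))    [power of a power]
= y^80 · y^(-32)    [power of a power]
= y^48    [product of powers]

y^48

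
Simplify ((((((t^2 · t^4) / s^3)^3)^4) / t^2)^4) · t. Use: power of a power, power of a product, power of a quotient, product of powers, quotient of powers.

((((((t^2 · t^4) / s^3)^3)^4) / t^2)^4) · t
= ((((((t^2 · t^4) / s^3)^3)^4)^4) / ((t^2)^4)) · t    [power of a quotient]
= (((((t^2 · t^4) / s^3)^3)^16) / ((t^2)^4)) · t    [power of a power]
= ((((t^2 · t^4) / s^3)^48) / ((t^2)^4)) · t    [power of a power]
= ((((t^2 · t^4)^48) / ((s^3)^48)) / ((t^2)^4)) · t    [power of a quotient]
= (((((t^2)^48) · ((t^4)^48)) / ((s^3)^48)) / ((t^2)^4)) · t    [power of a product]
= (((t^96 · ((t^4)^48)) / ((s^3)^48)) / ((t^2)^4)) · t    [power of a power]
= (((t^96 · t^192) / ((s^3)^48)) / ((t^2)^4)) · t    [power of a power]
= ((t^288 / ((s^3)^48)) / ((t^2)^4)) · t    [product of powers]
= ((t^288 / s^144) / ((t^2)^4)) · t    [power of a power]
= ((t^288 / s^144) / t^8) · t    [power of a power]
= s^(-144)·t^281    [quotient of powers; product of powers]

s^(-144)·t^281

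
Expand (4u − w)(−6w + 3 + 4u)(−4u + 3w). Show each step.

(4u − w)(−6w + 3 + 4u)(−4u + 3w)
= (−24uw + 12u + 16u² + 6w² − 3w − 4uw)(−4u + 3w)    [distributive law]
= (−28uw + 12u + 16u² + 6w² − 3w)(−4u + 3w)    [combine like terms]
= 112u²w − 84uw² − 48u² + 36uw − 64u³ + 48u²w − 24uw² + 18w³ + 12uw − 9w²    [distributive law]
= 160u²w − 108uw² − 48u² + 48uw − 64u³ + 18w³ − 9w²    [combine like terms]

160u²w − 108uw² − 48u² + 48uw − 64u³ + 18w³ − 9w²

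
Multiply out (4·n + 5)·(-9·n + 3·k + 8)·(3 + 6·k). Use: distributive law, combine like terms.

(4·n + 5)·(-9·n + 3·k + 8)·(3 + 6·k)
= (-36·n^2 + 12·k·n + 32·n - 45·n + 15·k + 40)·(3 + 6·k)    [distributive law]
= (-36·n^2 + 12·k·n - 13·n + 15·k + 40)·(3 + 6·k)    [combine like terms]
= -108·n^2 - 216·k·n^2 + 36·k·n + 72·k^2·n - 39·n - 78·k·n + 45·k + 90·k^2 + 120 + 240·k    [distributive law]
= -108·n^2 - 216·k·n^2 - 42·k·n + 72·k^2·n - 39·n + 285·k + 90·k^2 + 120    [combine like terms]

-108·n^2 - 216·k·n^2 - 42·k·n + 72·k^2·n - 39·n + 285·k + 90·k^2 + 120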